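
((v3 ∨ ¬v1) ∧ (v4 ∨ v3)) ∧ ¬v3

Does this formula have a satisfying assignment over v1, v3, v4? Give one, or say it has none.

v1: False, v3: False, v4: True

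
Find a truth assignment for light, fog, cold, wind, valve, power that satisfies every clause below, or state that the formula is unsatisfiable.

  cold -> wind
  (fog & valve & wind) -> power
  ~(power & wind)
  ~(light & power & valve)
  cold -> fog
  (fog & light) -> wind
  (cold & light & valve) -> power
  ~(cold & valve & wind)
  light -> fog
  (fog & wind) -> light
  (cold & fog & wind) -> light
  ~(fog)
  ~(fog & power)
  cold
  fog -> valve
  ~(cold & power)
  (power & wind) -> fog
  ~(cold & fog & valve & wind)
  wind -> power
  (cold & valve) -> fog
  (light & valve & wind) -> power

Case fog = True:
  Clause (~fog) is falsified — contradiction.
Case fog = False:
  (cold) forces cold = True.
  Clause (~cold | fog) is falsified — contradiction.
Both cases fail, so the formula is unsatisfiable.

Unsatisfiable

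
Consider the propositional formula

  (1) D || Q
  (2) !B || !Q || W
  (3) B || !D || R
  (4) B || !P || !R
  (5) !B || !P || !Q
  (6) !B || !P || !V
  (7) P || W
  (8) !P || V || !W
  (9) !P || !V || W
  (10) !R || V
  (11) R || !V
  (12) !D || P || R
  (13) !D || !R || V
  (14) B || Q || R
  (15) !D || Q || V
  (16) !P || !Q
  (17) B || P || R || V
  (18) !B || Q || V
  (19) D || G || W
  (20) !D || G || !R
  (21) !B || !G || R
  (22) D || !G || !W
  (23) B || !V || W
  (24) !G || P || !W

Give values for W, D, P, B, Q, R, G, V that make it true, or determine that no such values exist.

Set W = True.
Set D = False.
  then (D || Q) forces Q = True.
  then (!P || !Q) forces P = False.
  then (D || !G || !W) forces G = False.
Set B = True.
Set R = False.
  then (R || !V) forces V = False.
All clauses satisfied.

W = True, D = False, P = False, B = True, Q = True, R = False, G = False, V = False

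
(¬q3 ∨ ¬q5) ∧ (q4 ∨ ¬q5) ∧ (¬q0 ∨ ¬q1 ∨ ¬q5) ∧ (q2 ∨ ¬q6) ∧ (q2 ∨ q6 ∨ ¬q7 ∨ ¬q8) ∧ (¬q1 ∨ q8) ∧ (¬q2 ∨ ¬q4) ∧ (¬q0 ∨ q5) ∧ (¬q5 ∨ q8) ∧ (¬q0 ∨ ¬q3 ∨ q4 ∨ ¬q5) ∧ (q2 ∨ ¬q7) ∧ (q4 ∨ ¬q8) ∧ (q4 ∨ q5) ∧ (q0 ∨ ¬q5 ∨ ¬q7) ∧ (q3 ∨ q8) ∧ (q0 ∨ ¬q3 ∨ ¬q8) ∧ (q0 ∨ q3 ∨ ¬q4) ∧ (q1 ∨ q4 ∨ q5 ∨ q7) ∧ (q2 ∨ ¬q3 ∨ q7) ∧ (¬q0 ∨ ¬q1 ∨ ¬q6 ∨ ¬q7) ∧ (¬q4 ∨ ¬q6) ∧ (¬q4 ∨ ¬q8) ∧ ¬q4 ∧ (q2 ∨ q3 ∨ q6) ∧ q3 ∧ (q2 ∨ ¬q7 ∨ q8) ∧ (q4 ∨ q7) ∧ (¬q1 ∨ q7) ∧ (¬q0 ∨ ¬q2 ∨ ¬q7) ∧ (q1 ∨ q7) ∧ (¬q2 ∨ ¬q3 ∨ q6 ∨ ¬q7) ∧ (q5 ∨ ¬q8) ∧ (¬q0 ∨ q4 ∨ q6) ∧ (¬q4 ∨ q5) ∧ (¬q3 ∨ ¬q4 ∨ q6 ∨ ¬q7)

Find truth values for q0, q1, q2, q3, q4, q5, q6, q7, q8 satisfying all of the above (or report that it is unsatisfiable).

Case q4 = True:
  Clause (¬q4) is falsified — contradiction.
Case q4 = False:
  (q4 ∨ ¬q5) forces q5 = False.
  Clause (q4 ∨ q5) is falsified — contradiction.
Both cases fail, so the formula is unsatisfiable.

No satisfying assignment exists.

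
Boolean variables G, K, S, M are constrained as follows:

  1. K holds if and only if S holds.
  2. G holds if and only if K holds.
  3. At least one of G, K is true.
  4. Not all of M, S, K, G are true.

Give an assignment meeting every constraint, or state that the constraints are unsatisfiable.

G=T, K=T, S=T, M=F

  (1) K=T, S=T — same ✓
  (2) G=T, K=T — same ✓
  (3) {G, K}: 2 true — at least one ✓
  (4) {M, S, K, G}: 3/4 true — not all ✓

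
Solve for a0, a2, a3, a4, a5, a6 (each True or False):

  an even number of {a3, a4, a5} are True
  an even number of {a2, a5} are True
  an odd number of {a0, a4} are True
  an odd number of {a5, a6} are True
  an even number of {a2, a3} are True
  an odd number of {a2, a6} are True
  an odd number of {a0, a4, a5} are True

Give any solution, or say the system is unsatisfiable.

a0=T, a2=F, a3=F, a4=F, a5=F, a6=T

{a3, a4, a5}: 0 true → even ✓
{a2, a5}: 0 true → even ✓
{a0, a4}: 1 true → odd ✓
{a5, a6}: 1 true → odd ✓
{a2, a3}: 0 true → even ✓
{a2, a6}: 1 true → odd ✓
{a0, a4, a5}: 1 true → odd ✓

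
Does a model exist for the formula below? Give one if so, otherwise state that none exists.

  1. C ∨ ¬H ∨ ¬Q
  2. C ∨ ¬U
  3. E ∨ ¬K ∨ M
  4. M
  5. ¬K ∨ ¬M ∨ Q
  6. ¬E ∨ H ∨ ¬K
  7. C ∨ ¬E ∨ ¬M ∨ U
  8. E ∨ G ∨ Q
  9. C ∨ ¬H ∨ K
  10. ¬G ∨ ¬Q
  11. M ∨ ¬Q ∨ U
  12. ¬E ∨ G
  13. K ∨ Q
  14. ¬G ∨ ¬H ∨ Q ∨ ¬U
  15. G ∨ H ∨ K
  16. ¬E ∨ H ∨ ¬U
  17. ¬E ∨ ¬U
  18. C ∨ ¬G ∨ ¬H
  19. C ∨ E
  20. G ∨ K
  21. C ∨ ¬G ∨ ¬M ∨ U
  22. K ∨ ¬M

Unit clause (M) forces M = True.
In (K ∨ ¬M) only K is left, so K = True.
In (¬K ∨ ¬M ∨ Q) only Q is left, so Q = True.
In (¬G ∨ ¬Q) only ¬G is left, so G = False.
In (¬E ∨ G) only ¬E is left, so E = False.
In (C ∨ E) only C is left, so C = True.
Set H = False.
Set U = False.
All clauses satisfied.

G: False, C: True, Q: True, H: False, M: True, U: False, E: False, K: True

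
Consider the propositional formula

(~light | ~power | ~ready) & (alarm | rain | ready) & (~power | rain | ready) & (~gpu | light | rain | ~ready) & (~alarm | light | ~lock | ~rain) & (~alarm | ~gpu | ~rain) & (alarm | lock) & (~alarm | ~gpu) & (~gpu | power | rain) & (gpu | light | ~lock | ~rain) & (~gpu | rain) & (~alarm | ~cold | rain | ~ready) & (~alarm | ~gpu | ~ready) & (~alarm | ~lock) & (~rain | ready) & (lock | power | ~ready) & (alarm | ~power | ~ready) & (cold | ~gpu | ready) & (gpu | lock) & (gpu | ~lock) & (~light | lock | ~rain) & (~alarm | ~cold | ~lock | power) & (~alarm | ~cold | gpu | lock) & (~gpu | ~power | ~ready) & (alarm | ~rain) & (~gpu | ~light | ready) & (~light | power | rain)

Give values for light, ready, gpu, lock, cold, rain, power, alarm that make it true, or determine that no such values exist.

Case gpu = True:
  (~alarm | ~gpu) forces alarm = False.
  (alarm | lock) forces lock = True.
  (~gpu | rain) forces rain = True.
  Clause (alarm | ~rain) is falsified — contradiction.
Case gpu = False:
  (gpu | lock) forces lock = True.
  Clause (gpu | ~lock) is falsified — contradiction.
Both cases fail, so the formula is unsatisfiable.

No satisfying assignment exists.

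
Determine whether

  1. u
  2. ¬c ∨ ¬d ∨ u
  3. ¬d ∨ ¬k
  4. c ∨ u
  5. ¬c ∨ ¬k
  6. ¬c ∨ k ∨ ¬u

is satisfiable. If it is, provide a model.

c=F; u=T; d=F; k=T

Unit clause (u) forces u = True.
Try c = True:
  (¬c ∨ ¬k) forces k = False.
  clause (¬c ∨ k ∨ ¬u) is falsified — backtrack.
So c = False.
Set d = False.
Set k = True.
Check each clause:
  (u): u holds.
  (¬c ∨ ¬d ∨ u): ¬c holds.
  (¬d ∨ ¬k): ¬d holds.
  (c ∨ u): u holds.
  (¬c ∨ ¬k): ¬c holds.
  (¬c ∨ k ∨ ¬u): ¬c holds.
All clauses satisfied.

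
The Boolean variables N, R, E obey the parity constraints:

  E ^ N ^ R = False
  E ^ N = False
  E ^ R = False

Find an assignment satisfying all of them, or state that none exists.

N = False; R = False; E = False

E ^ N ^ R = F ^ F ^ F = False ✓
E ^ N = F ^ F = False ✓
E ^ R = F ^ F = False ✓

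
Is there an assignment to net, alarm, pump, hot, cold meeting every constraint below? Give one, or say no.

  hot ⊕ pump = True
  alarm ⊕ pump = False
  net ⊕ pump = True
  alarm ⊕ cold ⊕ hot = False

net = True, alarm = False, pump = False, hot = True, cold = True

hot ⊕ pump = T ⊕ F = True ✓
alarm ⊕ pump = F ⊕ F = False ✓
net ⊕ pump = T ⊕ F = True ✓
alarm ⊕ cold ⊕ hot = F ⊕ T ⊕ T = False ✓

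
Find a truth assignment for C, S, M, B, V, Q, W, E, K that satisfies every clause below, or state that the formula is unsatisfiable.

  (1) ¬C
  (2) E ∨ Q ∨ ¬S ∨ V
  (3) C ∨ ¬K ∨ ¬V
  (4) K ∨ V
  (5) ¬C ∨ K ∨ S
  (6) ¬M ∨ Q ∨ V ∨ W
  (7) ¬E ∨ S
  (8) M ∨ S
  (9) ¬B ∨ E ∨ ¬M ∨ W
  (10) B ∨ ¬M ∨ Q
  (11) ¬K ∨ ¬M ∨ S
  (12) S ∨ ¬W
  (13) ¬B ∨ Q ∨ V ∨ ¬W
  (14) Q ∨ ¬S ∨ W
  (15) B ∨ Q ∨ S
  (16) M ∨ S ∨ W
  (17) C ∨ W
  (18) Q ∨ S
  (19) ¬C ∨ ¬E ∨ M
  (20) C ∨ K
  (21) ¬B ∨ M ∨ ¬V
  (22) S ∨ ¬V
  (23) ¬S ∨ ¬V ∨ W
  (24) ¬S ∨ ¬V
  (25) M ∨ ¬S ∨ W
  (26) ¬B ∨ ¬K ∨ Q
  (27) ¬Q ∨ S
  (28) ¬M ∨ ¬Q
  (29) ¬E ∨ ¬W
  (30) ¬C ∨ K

C = False, S = True, M = False, B = True, V = False, Q = True, W = True, E = False, K = True

Unit clause (¬C) forces C = False.
In (C ∨ W) only W is left, so W = True.
In (C ∨ K) only K is left, so K = True.
In (¬E ∨ ¬W) only ¬E is left, so E = False.
In (C ∨ ¬K ∨ ¬V) only ¬V is left, so V = False.
In (S ∨ ¬W) only S is left, so S = True.
In (E ∨ Q ∨ ¬S ∨ V) only Q is left, so Q = True.
In (¬M ∨ ¬Q) only ¬M is left, so M = False.
Set B = True.
All clauses satisfied.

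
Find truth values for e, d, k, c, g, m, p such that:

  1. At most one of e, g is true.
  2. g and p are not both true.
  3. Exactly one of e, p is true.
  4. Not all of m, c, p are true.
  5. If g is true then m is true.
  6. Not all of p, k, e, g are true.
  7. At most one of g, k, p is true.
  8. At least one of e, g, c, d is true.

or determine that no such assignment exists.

e: False; d: True; k: False; c: False; g: False; m: False; p: True

  (1) {e, g}: 0 true — at most one ✓
  (2) g=F, p=T — not both ✓
  (3) {e, p}: 1 true — exactly one ✓
  (4) {m, c, p}: 1/3 true — not all ✓
  (5) g=F ⇒ m: vacuous ✓
  (6) {p, k, e, g}: 1/4 true — not all ✓
  (7) {g, k, p}: 1 true — at most one ✓
  (8) {e, g, c, d}: 1 true — at least one ✓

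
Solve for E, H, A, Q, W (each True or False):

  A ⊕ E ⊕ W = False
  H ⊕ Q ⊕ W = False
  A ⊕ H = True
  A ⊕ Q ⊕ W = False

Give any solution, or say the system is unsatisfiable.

UNSATISFIABLE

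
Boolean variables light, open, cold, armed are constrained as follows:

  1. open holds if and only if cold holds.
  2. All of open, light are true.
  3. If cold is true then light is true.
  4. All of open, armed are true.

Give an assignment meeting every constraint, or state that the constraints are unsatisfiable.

light = True, open = True, cold = True, armed = True

  (1) open=T, cold=T — same ✓
  (2) {open, light}: all 2 true ✓
  (3) cold=T ⇒ light: T ✓
  (4) {open, armed}: all 2 true ✓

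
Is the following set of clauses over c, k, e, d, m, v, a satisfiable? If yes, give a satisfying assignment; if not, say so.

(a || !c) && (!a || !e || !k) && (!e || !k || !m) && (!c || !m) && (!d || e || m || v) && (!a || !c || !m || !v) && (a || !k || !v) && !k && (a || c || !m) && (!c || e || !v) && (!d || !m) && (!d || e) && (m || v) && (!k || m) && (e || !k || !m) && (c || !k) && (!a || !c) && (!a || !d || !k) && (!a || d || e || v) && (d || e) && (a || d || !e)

Unit clause (!k) forces k = False.
Set c = False.
Set e = True.
Set d = True.
  then (!d || !m) forces m = False.
  then (m || v) forces v = True.
Set a = False.
All clauses satisfied.

c: False, k: False, e: True, d: True, m: False, v: True, a: False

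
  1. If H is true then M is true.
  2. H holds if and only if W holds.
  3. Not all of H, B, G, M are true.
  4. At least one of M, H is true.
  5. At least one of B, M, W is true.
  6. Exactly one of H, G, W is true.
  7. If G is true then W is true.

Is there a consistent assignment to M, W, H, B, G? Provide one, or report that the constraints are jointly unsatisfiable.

Case W = True:
  (2) with W=T forces H = True.
  Constraint (6) is violated (H=T, W=T) — contradiction.
Case W = False:
  (2) with W=F forces H = False.
  (4) with H=F forces M = True.
  (6) with H=F, W=F forces G = True.
  Constraint (7) is violated (G=T, W=F) — contradiction.
Both cases fail — unsatisfiable.

Unsatisfiable — no assignment works.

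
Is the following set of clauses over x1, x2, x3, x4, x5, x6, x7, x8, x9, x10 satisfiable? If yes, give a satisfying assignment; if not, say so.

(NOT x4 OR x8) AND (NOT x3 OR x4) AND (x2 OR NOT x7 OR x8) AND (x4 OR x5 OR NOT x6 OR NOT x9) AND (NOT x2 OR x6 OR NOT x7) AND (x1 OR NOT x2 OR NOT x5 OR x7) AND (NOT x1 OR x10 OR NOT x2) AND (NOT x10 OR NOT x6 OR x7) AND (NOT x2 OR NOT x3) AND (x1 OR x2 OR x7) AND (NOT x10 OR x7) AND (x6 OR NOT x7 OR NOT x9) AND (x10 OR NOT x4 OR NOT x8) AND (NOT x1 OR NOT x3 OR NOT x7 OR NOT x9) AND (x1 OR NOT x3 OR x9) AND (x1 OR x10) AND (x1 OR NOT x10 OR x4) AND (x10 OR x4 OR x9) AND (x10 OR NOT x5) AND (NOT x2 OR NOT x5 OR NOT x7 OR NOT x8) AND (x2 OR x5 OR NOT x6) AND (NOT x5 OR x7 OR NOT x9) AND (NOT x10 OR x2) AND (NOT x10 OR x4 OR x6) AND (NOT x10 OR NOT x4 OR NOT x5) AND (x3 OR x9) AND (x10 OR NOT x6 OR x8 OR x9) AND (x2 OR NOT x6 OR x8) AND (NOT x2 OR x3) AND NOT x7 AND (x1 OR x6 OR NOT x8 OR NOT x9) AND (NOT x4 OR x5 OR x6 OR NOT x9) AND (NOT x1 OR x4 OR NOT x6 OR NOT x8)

x1=T; x2=F; x3=F; x4=F; x5=F; x6=F; x7=F; x8=F; x9=T; x10=F

Unit clause (NOT x7) forces x7 = False.
In (NOT x10 OR x7) only NOT x10 is left, so x10 = False.
In (x1 OR x10) only x1 is left, so x1 = True.
In (x10 OR NOT x5) only NOT x5 is left, so x5 = False.
In (NOT x1 OR x10 OR NOT x2) only NOT x2 is left, so x2 = False.
In (x2 OR x5 OR NOT x6) only NOT x6 is left, so x6 = False.
Set x3 = False.
  then (x3 OR x9) forces x9 = True.
  then (NOT x4 OR x5 OR x6 OR NOT x9) forces x4 = False.
Set x8 = False.
All clauses satisfied.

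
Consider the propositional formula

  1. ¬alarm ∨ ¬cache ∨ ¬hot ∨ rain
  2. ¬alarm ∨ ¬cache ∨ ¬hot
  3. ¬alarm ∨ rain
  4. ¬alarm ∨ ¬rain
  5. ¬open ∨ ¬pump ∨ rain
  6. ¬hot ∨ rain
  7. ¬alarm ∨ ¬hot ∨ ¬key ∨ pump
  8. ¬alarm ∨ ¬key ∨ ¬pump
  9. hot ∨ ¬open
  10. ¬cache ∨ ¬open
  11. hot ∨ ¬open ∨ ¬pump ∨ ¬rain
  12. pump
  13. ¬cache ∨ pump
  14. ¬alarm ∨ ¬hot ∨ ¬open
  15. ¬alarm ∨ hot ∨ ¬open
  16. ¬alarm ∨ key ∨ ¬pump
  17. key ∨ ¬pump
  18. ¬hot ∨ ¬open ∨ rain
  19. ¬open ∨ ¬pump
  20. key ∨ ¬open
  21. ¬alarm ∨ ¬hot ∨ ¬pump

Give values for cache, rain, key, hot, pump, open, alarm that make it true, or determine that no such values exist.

cache = False, rain = True, key = True, hot = True, pump = True, open = False, alarm = False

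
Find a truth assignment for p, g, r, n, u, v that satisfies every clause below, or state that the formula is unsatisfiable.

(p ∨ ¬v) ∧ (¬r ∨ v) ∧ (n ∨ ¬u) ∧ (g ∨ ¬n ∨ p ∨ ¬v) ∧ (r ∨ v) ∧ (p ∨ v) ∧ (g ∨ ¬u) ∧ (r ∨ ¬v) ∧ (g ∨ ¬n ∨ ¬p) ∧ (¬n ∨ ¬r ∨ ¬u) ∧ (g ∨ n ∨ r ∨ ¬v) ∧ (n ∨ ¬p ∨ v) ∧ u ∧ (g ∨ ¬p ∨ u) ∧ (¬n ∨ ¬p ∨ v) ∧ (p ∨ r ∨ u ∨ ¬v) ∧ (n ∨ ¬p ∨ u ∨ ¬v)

Case u = True:
  (n ∨ ¬u) forces n = True.
  (g ∨ ¬u) forces g = True.
  (¬n ∨ ¬r ∨ ¬u) forces r = False.
  (r ∨ v) forces v = True.
  Clause (r ∨ ¬v) is falsified — contradiction.
Case u = False:
  Clause (u) is falsified — contradiction.
Both cases fail, so the formula is unsatisfiable.

UNSATISFIABLE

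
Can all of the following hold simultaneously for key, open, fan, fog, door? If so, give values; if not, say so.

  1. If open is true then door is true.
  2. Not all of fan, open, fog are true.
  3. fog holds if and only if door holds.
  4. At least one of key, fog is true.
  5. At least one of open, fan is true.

key=T, open=F, fan=T, fog=T, door=T

  (1) open=F ⇒ door: vacuous ✓
  (2) {fan, open, fog}: 2/3 true — not all ✓
  (3) fog=T, door=T — same ✓
  (4) {key, fog}: 2 true — at least one ✓
  (5) {open, fan}: 1 true — at least one ✓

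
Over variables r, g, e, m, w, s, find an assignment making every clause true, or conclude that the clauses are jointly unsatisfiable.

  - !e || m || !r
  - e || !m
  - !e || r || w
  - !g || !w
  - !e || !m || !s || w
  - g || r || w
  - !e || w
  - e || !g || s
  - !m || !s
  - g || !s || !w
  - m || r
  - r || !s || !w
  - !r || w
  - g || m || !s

r = False, g = False, e = True, m = True, w = True, s = False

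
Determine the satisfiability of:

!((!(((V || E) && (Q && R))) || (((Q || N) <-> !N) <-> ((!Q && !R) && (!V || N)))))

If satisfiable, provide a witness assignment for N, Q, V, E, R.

N = False, Q = True, V = True, E = False, R = True

  !((!(((V || E) && (Q && R))) || (((Q || N) <-> !N) <-> ((!Q && !R) && (!V || N))))) = True
    !(((V || E) && (Q && R))) || (((Q || N) <-> !N) <-> ((!Q && !R) && (!V || N))) = False
      !(((V || E) && (Q && R))) = False
        (V || E) && (Q && R) = True
          V || E = True
          Q && R = True
      ((Q || N) <-> !N) <-> ((!Q && !R) && (!V || N)) = False
        (Q || N) <-> !N = True
          Q || N = True
          !N = True
        (!Q && !R) && (!V || N) = False
          !Q && !R = False
            !Q = False
            !R = False
          !V || N = False
            !V = False
The formula evaluates to True.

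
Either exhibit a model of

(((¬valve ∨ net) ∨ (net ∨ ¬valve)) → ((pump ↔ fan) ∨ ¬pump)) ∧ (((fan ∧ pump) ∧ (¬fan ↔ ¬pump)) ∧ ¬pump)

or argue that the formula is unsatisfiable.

Unsatisfiable — no assignment works.

Case pump = True: the conjunct ¬pump is False.
Case pump = False: the conjunct pump is False.
Both cases fail — unsatisfiable.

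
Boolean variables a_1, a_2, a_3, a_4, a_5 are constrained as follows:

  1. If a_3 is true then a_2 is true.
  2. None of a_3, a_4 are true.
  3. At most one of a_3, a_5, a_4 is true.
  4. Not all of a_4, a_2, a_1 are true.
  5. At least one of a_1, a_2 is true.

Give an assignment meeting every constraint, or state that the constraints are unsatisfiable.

a_1=F, a_2=T, a_3=F, a_4=F, a_5=F

  (1) a_3=F ⇒ a_2: vacuous ✓
  (2) {a_3, a_4}: 0 true — none ✓
  (3) {a_3, a_5, a_4}: 0 true — at most one ✓
  (4) {a_4, a_2, a_1}: 1/3 true — not all ✓
  (5) {a_1, a_2}: 1 true — at least one ✓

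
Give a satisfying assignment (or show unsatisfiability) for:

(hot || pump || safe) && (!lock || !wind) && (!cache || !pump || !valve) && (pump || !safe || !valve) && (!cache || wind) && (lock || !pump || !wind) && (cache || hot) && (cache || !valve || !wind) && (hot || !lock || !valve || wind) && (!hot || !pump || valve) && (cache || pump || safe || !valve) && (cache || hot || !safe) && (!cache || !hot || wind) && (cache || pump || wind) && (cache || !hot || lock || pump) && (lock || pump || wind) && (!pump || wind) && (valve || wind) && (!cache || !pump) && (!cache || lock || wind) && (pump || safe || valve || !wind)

valve=F, safe=T, pump=F, lock=F, cache=T, hot=F, wind=T

Set valve = False.
  then (valve || wind) forces wind = True.
  then (!lock || !wind) forces lock = False.
  then (lock || !pump || !wind) forces pump = False.
  then (pump || safe || valve || !wind) forces safe = True.
Set cache = True.
Set hot = False.
All clauses satisfied.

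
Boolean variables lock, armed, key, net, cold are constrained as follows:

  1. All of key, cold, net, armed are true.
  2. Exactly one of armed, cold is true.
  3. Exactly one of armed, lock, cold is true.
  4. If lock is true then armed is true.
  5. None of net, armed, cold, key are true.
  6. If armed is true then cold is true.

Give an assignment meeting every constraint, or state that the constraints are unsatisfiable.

Case armed = True:
  Constraint (5) is violated (armed=T) — contradiction.
Case armed = False:
  Constraint (1) is violated (armed=F) — contradiction.
Both cases fail — unsatisfiable.

No satisfying assignment exists.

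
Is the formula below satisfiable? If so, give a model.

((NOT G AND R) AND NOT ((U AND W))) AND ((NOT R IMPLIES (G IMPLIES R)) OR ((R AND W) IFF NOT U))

W = False, R = True, U = True, G = False

  (NOT G AND R) AND NOT ((U AND W)) = True
    NOT G AND R = True
      NOT G = True
    NOT ((U AND W)) = True
      U AND W = False
  (NOT R IMPLIES (G IMPLIES R)) OR ((R AND W) IFF NOT U) = True
    NOT R IMPLIES (G IMPLIES R) = True
      NOT R = False
      G IMPLIES R = True
    (R AND W) IFF NOT U = True
      R AND W = False
      NOT U = False
Both conjuncts True, so the formula holds.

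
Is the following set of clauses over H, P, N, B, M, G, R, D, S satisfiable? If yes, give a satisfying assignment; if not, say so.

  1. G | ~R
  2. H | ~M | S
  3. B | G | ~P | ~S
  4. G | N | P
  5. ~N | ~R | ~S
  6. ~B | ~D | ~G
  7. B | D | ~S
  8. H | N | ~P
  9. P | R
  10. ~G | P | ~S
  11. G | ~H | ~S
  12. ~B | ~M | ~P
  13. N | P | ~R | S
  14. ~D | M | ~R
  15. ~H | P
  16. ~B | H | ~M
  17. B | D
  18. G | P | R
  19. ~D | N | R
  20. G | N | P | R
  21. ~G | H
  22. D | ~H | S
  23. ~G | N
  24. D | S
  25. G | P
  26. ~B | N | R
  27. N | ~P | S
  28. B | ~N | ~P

H: True; P: True; N: True; B: True; M: False; G: True; R: False; D: False; S: True

Set H = True.
  then (~H | P) forces P = True.
Try N = False:
  (~G | N) forces G = False.
  (G | ~R) forces R = False.
  (G | ~H | ~S) forces S = False.
  clause (N | ~P | S) is falsified — backtrack.
So N = True.
  then (B | ~N | ~P) forces B = True.
  then (~B | ~M | ~P) forces M = False.
Set G = True.
  then (~B | ~D | ~G) forces D = False.
  then (D | ~H | S) forces S = True.
  then (~N | ~R | ~S) forces R = False.
All clauses satisfied.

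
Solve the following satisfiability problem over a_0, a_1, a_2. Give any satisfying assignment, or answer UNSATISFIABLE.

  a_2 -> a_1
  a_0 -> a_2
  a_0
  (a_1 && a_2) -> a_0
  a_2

a_0 = True, a_1 = True, a_2 = True

Unit clause (a_2) forces a_2 = True.
Unit clause (a_0) forces a_0 = True.
In (a_1 || !a_2) only a_1 is left, so a_1 = True.
All clauses satisfied.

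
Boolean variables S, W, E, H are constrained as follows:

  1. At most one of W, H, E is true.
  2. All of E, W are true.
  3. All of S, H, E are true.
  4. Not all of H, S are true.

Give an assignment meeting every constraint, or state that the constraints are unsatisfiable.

Unsatisfiable

Case W = True:
  (1) with W=T forces H = False.
  Constraint (3) is violated (H=F) — contradiction.
Case W = False:
  Constraint (2) is violated (W=F) — contradiction.
Both cases fail — unsatisfiable.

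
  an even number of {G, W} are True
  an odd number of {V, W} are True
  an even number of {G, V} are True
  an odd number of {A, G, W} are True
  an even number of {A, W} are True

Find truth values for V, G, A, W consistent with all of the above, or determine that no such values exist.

Adding constraints 1, 2, 3 mod 2: every variable appears an even number of times on the left, so the left side is 0.
But the right sides sum to 1 (mod 2). 0 ≠ 1 — the system is inconsistent.

Unsatisfiable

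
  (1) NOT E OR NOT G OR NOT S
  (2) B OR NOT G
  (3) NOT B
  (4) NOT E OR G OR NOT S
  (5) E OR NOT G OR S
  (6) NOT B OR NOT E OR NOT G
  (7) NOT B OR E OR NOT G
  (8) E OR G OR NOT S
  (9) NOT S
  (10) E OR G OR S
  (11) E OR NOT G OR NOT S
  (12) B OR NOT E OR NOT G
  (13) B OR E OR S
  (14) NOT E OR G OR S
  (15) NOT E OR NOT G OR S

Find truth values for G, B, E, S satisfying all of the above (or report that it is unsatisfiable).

Case B = True:
  Clause (NOT B) is falsified — contradiction.
Case B = False:
  (B OR NOT G) forces G = False.
  (NOT S) forces S = False.
  (E OR G OR S) forces E = True.
  Clause (NOT E OR G OR S) is falsified — contradiction.
Both cases fail, so the formula is unsatisfiable.

No satisfying assignment exists.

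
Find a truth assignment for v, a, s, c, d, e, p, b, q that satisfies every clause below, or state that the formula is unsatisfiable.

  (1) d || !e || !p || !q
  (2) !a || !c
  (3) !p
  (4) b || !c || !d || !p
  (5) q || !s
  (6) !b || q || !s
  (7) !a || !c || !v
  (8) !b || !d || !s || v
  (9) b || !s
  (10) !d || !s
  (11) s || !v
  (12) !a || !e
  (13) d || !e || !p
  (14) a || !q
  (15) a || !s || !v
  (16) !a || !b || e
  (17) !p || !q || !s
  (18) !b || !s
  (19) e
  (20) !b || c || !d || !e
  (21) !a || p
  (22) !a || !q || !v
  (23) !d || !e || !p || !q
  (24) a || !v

v = False, a = False, s = False, c = False, d = False, e = True, p = False, b = True, q = False

Unit clause (!p) forces p = False.
Unit clause (e) forces e = True.
In (!a || p) only !a is left, so a = False.
In (a || !v) only !v is left, so v = False.
In (a || !q) only !q is left, so q = False.
In (q || !s) only !s is left, so s = False.
Set c = False.
Set d = False.
Set b = True.
All clauses satisfied.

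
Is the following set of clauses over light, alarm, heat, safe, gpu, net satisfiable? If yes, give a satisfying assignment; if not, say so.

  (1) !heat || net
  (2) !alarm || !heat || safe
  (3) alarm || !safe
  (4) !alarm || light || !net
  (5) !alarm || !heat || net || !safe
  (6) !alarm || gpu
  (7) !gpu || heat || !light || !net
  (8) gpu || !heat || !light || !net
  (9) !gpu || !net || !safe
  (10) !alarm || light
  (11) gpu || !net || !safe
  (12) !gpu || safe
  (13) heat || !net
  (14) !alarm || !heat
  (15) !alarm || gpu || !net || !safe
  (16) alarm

light = True, alarm = True, heat = False, safe = True, gpu = True, net = False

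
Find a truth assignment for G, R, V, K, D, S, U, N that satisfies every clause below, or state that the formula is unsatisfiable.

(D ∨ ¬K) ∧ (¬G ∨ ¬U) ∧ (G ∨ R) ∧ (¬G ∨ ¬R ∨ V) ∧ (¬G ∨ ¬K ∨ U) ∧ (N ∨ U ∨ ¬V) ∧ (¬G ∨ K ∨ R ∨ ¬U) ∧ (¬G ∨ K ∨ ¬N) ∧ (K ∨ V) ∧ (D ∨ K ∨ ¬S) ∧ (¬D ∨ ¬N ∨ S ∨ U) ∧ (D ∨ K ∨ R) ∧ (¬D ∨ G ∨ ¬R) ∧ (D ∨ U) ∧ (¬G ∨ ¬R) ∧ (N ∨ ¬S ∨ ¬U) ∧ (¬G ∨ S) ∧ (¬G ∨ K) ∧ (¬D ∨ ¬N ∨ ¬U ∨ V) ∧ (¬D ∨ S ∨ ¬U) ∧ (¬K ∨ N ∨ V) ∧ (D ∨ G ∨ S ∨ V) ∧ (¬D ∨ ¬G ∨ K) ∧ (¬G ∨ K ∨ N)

G: False; R: True; V: True; K: False; D: False; S: False; U: True; N: True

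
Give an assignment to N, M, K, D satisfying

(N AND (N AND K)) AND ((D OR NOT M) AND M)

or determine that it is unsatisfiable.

N=T, M=T, K=T, D=T

  N AND (N AND K) = True
    N AND K = True
  (D OR NOT M) AND M = True
    D OR NOT M = True
      NOT M = False
Both conjuncts True, so the formula holds.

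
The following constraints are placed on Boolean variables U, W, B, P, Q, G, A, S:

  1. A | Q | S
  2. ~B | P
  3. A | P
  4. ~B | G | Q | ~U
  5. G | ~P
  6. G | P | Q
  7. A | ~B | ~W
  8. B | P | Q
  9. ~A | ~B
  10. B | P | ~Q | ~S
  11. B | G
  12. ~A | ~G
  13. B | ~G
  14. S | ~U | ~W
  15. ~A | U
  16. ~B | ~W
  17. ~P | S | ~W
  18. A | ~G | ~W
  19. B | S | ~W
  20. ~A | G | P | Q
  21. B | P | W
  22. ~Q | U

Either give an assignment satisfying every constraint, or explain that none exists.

Set U = True.
Try W = True:
  (S | ~U | ~W) forces S = True.
  (~B | ~W) forces B = False.
  (B | G) forces G = True.
  clause (B | ~G) is falsified — backtrack.
So W = False.
Set B = True.
  then (~B | P) forces P = True.
  then (G | ~P) forces G = True.
  then (~A | ~B) forces A = False.
Set Q = True.
Set S = False.
All clauses satisfied.

U = True; W = False; B = True; P = True; Q = True; G = True; A = False; S = False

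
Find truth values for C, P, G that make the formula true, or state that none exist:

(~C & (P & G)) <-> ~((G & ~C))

C: False, P: False, G: True

  (~C & (P & G)) <-> ~((G & ~C)) = True
    ~C & (P & G) = False
      ~C = True
      P & G = False
    ~((G & ~C)) = False
      G & ~C = True
        ~C = True
The formula evaluates to True.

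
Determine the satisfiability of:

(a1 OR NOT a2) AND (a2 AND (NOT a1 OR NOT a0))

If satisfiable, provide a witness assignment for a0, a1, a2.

a0 = False; a1 = True; a2 = True

  a1 OR NOT a2 = True
    NOT a2 = False
  a2 AND (NOT a1 OR NOT a0) = True
    NOT a1 OR NOT a0 = True
      NOT a1 = False
      NOT a0 = True
Both conjuncts True, so the formula holds.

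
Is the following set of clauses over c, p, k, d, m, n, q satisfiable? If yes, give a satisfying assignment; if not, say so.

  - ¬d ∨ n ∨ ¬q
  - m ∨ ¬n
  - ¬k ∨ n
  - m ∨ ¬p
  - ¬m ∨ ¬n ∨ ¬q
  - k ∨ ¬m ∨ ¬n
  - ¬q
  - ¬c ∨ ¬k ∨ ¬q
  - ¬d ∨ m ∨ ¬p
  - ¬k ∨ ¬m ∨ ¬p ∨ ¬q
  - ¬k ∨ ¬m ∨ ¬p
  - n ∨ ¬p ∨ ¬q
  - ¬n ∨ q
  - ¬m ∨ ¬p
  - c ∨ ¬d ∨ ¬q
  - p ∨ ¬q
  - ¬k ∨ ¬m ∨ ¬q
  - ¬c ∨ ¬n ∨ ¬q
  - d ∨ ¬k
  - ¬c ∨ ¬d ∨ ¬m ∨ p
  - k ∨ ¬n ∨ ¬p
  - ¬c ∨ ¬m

Unit clause (¬q) forces q = False.
In (¬n ∨ q) only ¬n is left, so n = False.
In (¬k ∨ n) only ¬k is left, so k = False.
Set c = True.
  then (¬c ∨ ¬m) forces m = False.
  then (m ∨ ¬p) forces p = False.
Set d = True.
All clauses satisfied.

c: True, p: False, k: False, d: True, m: False, n: False, q: False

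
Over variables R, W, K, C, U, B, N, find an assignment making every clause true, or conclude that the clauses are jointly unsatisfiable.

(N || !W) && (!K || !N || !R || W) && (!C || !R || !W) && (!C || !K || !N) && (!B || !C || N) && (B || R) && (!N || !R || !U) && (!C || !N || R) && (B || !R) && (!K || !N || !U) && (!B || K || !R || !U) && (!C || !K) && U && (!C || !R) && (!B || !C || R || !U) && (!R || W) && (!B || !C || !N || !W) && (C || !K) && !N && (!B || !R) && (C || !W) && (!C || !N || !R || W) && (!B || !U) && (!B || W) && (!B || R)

Case R = True:
  (B || !R) forces B = True.
  Clause (!B || !R) is falsified — contradiction.
Case R = False:
  (B || R) forces B = True.
  Clause (!B || R) is falsified — contradiction.
Both cases fail, so the formula is unsatisfiable.

UNSATISFIABLE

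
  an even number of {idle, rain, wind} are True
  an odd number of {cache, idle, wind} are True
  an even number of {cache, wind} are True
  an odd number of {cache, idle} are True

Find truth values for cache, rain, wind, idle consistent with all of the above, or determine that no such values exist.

cache = False; rain = True; wind = False; idle = True

{idle, rain, wind}: 2 true → even ✓
{cache, idle, wind}: 1 true → odd ✓
{cache, wind}: 0 true → even ✓
{cache, idle}: 1 true → odd ✓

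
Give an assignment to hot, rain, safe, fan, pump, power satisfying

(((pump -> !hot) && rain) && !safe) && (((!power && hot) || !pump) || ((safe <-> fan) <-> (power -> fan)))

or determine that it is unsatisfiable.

hot=T; rain=T; safe=F; fan=T; pump=F; power=F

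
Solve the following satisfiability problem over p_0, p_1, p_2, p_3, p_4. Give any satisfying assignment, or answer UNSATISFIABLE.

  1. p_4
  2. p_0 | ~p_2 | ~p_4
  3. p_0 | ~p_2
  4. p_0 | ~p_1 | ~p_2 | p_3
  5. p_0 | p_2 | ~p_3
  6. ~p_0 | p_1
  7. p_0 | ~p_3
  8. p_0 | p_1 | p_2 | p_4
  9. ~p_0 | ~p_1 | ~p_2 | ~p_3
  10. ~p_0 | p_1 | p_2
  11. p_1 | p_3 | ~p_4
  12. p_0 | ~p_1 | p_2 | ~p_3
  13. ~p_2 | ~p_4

p_0: True, p_1: True, p_2: False, p_3: True, p_4: True

Unit clause (p_4) forces p_4 = True.
In (~p_2 | ~p_4) only ~p_2 is left, so p_2 = False.
Set p_0 = True.
  then (~p_0 | p_1) forces p_1 = True.
Set p_3 = True.
All clauses satisfied.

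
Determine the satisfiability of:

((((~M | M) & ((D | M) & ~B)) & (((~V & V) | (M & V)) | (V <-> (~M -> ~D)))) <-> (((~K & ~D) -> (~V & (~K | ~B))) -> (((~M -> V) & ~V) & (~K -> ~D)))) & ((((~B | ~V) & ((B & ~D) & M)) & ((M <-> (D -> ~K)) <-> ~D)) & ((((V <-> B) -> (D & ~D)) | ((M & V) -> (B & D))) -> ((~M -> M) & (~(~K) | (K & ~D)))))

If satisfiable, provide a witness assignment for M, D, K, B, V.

UNSATISFIABLE

Case B = True: the formula simplifies to ~((((~K & ~D) -> (~V & ~K)) -> (((~M -> V) & ~V) & (~K -> ~D)))) & (((~V & (~D & M)) & ((M <-> (D -> ~K)) <-> ~D)) & (((V -> (D & ~D)) | ((M & V) -> D)) -> ((~M -> M) & (~(~K) | (K & ~D))))).
  D = True: the conjunct ~D is False.
  D = False: simplifies to ~(((~K -> (~V & ~K)) -> ((~M -> V) & ~V))) & (((~V & M) & M) & ((~V | ~((M & V))) -> ((~M -> M) & (~(~K) | K)))).
    V = True: the conjunct ~V is False.
    V = False: simplifies to ~(((~K -> ~K) -> M)) & ((M & M) & ((~M -> M) & (~(~K) | K))).
      M = True: the conjunct ~(((~K -> ~K) -> M)) becomes ~(((~K -> ~K) -> True)) = False.
      M = False: the conjunct M is False.
Case B = False: the conjunct B is False.
Both cases fail — unsatisfiable.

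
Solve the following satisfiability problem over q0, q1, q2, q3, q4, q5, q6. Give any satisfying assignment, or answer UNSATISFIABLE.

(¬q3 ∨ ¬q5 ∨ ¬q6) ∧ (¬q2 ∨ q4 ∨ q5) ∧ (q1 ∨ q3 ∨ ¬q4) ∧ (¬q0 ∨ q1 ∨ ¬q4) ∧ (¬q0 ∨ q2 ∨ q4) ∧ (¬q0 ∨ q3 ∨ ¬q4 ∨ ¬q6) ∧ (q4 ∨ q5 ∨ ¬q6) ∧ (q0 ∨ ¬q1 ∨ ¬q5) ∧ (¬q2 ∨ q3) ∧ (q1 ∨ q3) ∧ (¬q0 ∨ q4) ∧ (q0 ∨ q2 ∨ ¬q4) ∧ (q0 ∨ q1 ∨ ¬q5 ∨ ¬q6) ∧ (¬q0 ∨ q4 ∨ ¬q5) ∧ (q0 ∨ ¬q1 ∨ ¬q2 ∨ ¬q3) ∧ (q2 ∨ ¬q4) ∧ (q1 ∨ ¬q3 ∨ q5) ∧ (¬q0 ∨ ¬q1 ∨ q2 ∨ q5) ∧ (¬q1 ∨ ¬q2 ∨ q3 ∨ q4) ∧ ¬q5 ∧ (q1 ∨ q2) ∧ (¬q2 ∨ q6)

Unit clause (¬q5) forces q5 = False.
Set q0 = True.
  then (¬q0 ∨ q4) forces q4 = True.
  then (q2 ∨ ¬q4) forces q2 = True.
  then (¬q2 ∨ q6) forces q6 = True.
  then (¬q0 ∨ q1 ∨ ¬q4) forces q1 = True.
  then (¬q0 ∨ q3 ∨ ¬q4 ∨ ¬q6) forces q3 = True.
All clauses satisfied.

q0 = True, q1 = True, q2 = True, q3 = True, q4 = True, q5 = False, q6 = True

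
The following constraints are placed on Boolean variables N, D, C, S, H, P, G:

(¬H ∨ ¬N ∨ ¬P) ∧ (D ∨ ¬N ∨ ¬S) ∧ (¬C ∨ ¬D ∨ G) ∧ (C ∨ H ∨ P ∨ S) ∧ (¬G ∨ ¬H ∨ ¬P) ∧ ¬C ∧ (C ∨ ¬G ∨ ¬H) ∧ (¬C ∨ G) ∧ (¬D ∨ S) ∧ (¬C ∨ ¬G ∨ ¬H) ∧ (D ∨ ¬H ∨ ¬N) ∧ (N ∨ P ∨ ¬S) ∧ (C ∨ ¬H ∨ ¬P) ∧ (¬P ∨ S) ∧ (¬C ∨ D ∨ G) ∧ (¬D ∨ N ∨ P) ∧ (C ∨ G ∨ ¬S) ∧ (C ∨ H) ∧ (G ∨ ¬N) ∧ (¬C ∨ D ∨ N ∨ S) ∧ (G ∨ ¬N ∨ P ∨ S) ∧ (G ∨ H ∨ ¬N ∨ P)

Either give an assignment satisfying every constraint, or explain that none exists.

Unit clause (¬C) forces C = False.
In (C ∨ H) only H is left, so H = True.
In (C ∨ ¬G ∨ ¬H) only ¬G is left, so G = False.
In (C ∨ ¬H ∨ ¬P) only ¬P is left, so P = False.
In (C ∨ G ∨ ¬S) only ¬S is left, so S = False.
In (G ∨ ¬N) only ¬N is left, so N = False.
In (¬D ∨ S) only ¬D is left, so D = False.
All clauses satisfied.

N=F, D=F, C=F, S=F, H=T, P=F, G=F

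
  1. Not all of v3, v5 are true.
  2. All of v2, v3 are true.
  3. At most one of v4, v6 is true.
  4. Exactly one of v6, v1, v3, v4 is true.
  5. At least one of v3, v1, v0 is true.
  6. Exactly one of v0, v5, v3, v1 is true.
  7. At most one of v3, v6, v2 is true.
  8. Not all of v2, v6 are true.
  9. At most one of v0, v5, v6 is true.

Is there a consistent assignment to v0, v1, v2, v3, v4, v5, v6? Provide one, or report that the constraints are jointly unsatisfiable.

Case v2 = True:
  (2) forces v3 = True.
  Constraint (7) is violated (v3=T, v2=T) — contradiction.
Case v2 = False:
  Constraint (2) is violated (v2=F) — contradiction.
Both cases fail — unsatisfiable.

Unsatisfiable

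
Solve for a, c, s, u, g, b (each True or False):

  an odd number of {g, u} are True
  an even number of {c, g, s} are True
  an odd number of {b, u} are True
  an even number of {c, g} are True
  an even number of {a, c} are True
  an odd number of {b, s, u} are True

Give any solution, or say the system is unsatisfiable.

a: True, c: True, s: False, u: False, g: True, b: True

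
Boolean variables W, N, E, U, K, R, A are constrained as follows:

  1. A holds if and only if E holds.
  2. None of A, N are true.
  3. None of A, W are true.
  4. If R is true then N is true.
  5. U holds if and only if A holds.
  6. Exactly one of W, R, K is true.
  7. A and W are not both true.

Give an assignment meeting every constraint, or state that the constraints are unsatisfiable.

W = False; N = False; E = False; U = False; K = True; R = False; A = False

  (1) A=F, E=F — same ✓
  (2) {A, N}: 0 true — none ✓
  (3) {A, W}: 0 true — none ✓
  (4) R=F ⇒ N: vacuous ✓
  (5) U=F, A=F — same ✓
  (6) {W, R, K}: 1 true — exactly one ✓
  (7) A=F, W=F — not both ✓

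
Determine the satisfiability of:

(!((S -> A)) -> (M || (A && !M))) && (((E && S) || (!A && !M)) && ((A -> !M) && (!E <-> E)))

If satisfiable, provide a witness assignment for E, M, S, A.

UNSATISFIABLE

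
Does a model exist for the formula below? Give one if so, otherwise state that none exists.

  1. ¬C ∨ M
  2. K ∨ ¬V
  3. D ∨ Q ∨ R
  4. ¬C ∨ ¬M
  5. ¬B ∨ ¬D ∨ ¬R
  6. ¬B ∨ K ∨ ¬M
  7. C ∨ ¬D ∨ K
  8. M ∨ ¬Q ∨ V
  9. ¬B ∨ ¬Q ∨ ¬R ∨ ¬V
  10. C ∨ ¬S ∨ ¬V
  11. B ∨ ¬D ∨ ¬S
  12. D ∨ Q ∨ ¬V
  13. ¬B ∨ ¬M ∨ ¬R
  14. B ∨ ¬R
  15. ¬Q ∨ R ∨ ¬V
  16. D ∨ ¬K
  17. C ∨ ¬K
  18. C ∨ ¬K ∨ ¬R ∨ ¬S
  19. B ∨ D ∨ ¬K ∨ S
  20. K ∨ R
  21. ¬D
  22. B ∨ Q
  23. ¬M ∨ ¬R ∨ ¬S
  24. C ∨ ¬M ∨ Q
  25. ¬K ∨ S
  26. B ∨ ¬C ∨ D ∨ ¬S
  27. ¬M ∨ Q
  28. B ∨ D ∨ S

Unit clause (¬D) forces D = False.
In (D ∨ ¬K) only ¬K is left, so K = False.
In (K ∨ R) only R is left, so R = True.
In (K ∨ ¬V) only ¬V is left, so V = False.
In (B ∨ ¬R) only B is left, so B = True.
In (¬B ∨ K ∨ ¬M) only ¬M is left, so M = False.
In (M ∨ ¬Q ∨ V) only ¬Q is left, so Q = False.
In (¬C ∨ M) only ¬C is left, so C = False.
Set S = False.
All clauses satisfied.

Q=F, B=T, R=T, M=F, K=F, V=F, D=F, S=F, C=F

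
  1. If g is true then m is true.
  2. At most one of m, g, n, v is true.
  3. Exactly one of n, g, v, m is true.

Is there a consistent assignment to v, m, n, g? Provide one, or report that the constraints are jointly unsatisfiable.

v = False, m = True, n = False, g = False

  (1) g=F ⇒ m: vacuous ✓
  (2) {m, g, n, v}: 1 true — at most one ✓
  (3) {n, g, v, m}: 1 true — exactly one ✓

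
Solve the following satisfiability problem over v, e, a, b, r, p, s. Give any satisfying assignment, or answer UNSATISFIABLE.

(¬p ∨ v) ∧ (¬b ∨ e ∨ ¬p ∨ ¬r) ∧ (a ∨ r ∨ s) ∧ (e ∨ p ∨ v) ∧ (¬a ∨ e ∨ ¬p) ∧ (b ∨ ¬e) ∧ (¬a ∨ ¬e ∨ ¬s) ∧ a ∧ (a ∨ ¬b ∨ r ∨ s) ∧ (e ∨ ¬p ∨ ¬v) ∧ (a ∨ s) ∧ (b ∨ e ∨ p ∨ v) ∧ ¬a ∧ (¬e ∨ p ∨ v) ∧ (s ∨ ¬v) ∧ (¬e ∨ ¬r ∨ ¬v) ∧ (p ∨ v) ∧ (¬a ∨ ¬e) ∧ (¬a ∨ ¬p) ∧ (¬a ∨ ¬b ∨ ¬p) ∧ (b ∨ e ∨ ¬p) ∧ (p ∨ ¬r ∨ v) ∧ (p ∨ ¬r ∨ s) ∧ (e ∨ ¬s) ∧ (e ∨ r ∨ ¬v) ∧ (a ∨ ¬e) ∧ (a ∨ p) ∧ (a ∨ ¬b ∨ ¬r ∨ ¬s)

Unsatisfiable

Case a = True:
  Clause (¬a) is falsified — contradiction.
Case a = False:
  Clause (a) is falsified — contradiction.
Both cases fail, so the formula is unsatisfiable.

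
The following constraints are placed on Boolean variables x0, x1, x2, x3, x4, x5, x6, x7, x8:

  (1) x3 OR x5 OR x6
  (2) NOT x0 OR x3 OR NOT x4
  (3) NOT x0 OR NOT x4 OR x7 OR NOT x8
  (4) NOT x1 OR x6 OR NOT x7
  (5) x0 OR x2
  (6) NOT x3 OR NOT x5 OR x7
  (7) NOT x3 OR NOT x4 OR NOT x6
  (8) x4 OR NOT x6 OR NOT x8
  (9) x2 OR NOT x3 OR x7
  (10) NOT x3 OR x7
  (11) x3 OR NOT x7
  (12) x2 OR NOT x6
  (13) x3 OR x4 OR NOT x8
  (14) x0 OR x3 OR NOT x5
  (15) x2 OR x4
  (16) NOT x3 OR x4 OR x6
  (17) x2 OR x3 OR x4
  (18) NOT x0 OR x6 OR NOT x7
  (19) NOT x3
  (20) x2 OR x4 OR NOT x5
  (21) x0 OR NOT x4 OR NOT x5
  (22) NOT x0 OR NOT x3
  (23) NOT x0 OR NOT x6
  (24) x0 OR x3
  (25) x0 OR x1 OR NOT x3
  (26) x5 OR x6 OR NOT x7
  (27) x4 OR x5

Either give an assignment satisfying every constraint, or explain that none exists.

Unit clause (NOT x3) forces x3 = False.
In (x0 OR x3) only x0 is left, so x0 = True.
In (NOT x0 OR x3 OR NOT x4) only NOT x4 is left, so x4 = False.
In (x3 OR NOT x7) only NOT x7 is left, so x7 = False.
In (x3 OR x4 OR NOT x8) only NOT x8 is left, so x8 = False.
In (x2 OR x4) only x2 is left, so x2 = True.
In (NOT x0 OR NOT x6) only NOT x6 is left, so x6 = False.
In (x4 OR x5) only x5 is left, so x5 = True.
Set x1 = True.
All clauses satisfied.

x0=T, x1=T, x2=T, x3=F, x4=F, x5=T, x6=F, x7=F, x8=F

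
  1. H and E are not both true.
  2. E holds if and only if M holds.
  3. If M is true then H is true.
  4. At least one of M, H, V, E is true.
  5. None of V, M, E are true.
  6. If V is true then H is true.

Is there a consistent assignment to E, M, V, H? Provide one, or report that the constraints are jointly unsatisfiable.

E = False, M = False, V = False, H = True

  (1) H=T, E=F — not both ✓
  (2) E=F, M=F — same ✓
  (3) M=F ⇒ H: vacuous ✓
  (4) {M, H, V, E}: 1 true — at least one ✓
  (5) {V, M, E}: 0 true — none ✓
  (6) V=F ⇒ H: vacuous ✓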